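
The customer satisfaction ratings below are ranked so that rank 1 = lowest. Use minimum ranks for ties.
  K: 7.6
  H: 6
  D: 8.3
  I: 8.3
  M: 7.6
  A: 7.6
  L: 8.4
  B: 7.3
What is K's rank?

3

Sorted (ascending): 6, 7.3, 7.6, 7.6, 7.6, 8.3, 8.3, 8.4
The 3 values of 7.6 occupy positions 3–5 → each gets rank 3.
The 2 values of 8.3 occupy positions 6–7 → each gets rank 6.
K has value 7.6 → rank 3.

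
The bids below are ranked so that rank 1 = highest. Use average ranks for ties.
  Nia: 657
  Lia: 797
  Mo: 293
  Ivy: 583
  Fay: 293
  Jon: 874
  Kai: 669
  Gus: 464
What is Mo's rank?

7.5

Sorted (descending): 874, 797, 669, 657, 583, 464, 293, 293
The 2 values of 293 occupy positions 7–8 → average rank (7+8)/2 = 7.5.
Mo has value 293 → rank 7.5.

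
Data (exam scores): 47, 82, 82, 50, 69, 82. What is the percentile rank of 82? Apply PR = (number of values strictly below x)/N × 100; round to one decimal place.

N = 6.
Strictly below 82: 3. Equal to 82: 3.
PR = 3/6 × 100 = 50.0

50.0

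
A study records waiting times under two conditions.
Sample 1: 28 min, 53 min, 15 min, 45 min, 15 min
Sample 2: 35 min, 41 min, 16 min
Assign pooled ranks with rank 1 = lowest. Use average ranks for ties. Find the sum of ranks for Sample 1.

Sorted (ascending): 15, 15, 16, 28, 35, 41, 45, 53
The 2 values of 15 occupy positions 1–2 → average rank (1+2)/2 = 1.5.
Sample 1 values → pooled ranks: 28→4, 53→8, 15→1.5, 45→7, 15→1.5
Rank sum = 4 + 8 + 1.5 + 7 + 1.5 = 22

22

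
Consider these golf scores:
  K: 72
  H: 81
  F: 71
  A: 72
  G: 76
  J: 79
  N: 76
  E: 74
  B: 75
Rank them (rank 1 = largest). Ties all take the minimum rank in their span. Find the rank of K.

7

Sorted (descending): 81, 79, 76, 76, 75, 74, 72, 72, 71
The 2 values of 76 occupy positions 3–4 → each gets rank 3.
The 2 values of 72 occupy positions 7–8 → each gets rank 7.
K has value 72 → rank 7.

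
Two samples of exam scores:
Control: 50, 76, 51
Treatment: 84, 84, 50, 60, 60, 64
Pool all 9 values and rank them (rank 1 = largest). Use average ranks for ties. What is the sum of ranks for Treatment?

Sorted (descending): 84, 84, 76, 64, 60, 60, 51, 50, 50
The 2 values of 84 occupy positions 1–2 → average rank (1+2)/2 = 1.5.
The 2 values of 60 occupy positions 5–6 → average rank (5+6)/2 = 5.5.
The 2 values of 50 occupy positions 8–9 → average rank (8+9)/2 = 8.5.
Treatment values → pooled ranks: 84→1.5, 84→1.5, 50→8.5, 60→5.5, 60→5.5, 64→4
Rank sum = 1.5 + 1.5 + 8.5 + 5.5 + 5.5 + 4 = 26.5

26.5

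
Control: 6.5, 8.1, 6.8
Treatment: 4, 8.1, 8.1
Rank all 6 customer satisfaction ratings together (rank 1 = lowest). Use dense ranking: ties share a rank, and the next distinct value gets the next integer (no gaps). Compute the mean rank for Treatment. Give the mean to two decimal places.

Sorted (ascending): 4, 6.5, 6.8, 8.1, 8.1, 8.1
The 3 values of 8.1 share dense rank 4.
Remaining distinct values take the next consecutive integers.
Treatment values → pooled ranks: 4→1, 8.1→4, 8.1→4
Mean rank = (1 + 4 + 4) / 3 = 3.00

3.00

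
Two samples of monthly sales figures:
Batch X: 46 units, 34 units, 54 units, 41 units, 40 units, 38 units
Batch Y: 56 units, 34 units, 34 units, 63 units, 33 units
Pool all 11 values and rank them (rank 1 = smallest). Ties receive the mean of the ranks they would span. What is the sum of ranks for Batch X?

38

Sorted (ascending): 33, 34, 34, 34, 38, 40, 41, 46, 54, 56, 63
The 3 values of 34 occupy positions 2–4 → average rank 3.
Batch X values → pooled ranks: 46→8, 34→3, 54→9, 41→7, 40→6, 38→5
Rank sum = 8 + 3 + 9 + 7 + 6 + 5 = 38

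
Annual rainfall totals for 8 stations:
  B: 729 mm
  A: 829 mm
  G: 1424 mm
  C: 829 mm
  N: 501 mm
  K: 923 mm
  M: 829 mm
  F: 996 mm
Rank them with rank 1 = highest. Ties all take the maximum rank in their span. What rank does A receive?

6

Sorted (descending): 1424, 996, 923, 829, 829, 829, 729, 501
The 3 values of 829 occupy positions 4–6 → each gets rank 6.
A has value 829 mm → rank 6.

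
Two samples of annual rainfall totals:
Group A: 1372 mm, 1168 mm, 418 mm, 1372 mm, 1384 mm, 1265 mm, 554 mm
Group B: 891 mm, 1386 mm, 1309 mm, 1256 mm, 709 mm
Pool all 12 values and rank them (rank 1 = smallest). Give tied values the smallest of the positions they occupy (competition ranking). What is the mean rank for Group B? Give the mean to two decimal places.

Sorted (ascending): 418, 554, 709, 891, 1168, 1256, 1265, 1309, 1372, 1372, 1384, 1386
The 2 values of 1372 occupy positions 9–10 → each gets rank 9.
Group B values → pooled ranks: 891→4, 1386→12, 1309→8, 1256→6, 709→3
Mean rank = (4 + 12 + 8 + 6 + 3) / 5 = 6.60

6.60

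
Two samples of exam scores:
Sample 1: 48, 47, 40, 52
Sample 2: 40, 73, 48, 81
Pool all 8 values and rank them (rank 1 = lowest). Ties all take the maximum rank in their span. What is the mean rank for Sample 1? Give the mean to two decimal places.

4.00

Sorted (ascending): 40, 40, 47, 48, 48, 52, 73, 81
The 2 values of 40 occupy positions 1–2 → each gets rank 2.
The 2 values of 48 occupy positions 4–5 → each gets rank 5.
Sample 1 values → pooled ranks: 48→5, 47→3, 40→2, 52→6
Mean rank = (5 + 3 + 2 + 6) / 4 = 4.00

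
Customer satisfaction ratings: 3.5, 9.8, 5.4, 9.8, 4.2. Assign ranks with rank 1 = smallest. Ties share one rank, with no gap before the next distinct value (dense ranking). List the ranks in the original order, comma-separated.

1, 4, 3, 4, 2

Sorted (ascending): 3.5, 4.2, 5.4, 9.8, 9.8
The 2 values of 9.8 share dense rank 4.
Remaining distinct values take the next consecutive integers.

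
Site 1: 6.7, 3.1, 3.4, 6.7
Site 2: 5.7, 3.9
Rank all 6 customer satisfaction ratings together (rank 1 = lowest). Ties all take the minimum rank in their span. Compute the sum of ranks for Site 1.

Sorted (ascending): 3.1, 3.4, 3.9, 5.7, 6.7, 6.7
The 2 values of 6.7 occupy positions 5–6 → each gets rank 5.
Site 1 values → pooled ranks: 6.7→5, 3.1→1, 3.4→2, 6.7→5
Rank sum = 5 + 1 + 2 + 5 = 13

13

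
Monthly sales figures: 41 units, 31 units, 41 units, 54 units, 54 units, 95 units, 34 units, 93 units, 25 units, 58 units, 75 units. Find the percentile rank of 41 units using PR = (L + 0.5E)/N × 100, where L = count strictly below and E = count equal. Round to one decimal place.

N = 11.
Strictly below 41: 3. Equal to 41: 2.
PR = (3 + 0.5·2)/11 × 100 = 36.4

36.4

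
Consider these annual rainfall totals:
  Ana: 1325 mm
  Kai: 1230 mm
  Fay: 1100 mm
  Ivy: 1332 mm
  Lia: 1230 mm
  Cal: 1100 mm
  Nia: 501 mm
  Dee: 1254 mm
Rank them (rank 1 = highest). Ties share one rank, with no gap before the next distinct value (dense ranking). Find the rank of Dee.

Sorted (descending): 1332, 1325, 1254, 1230, 1230, 1100, 1100, 501
The 2 values of 1230 share dense rank 4.
The 2 values of 1100 share dense rank 5.
Remaining distinct values take the next consecutive integers.
Dee has value 1254 mm → rank 3.

3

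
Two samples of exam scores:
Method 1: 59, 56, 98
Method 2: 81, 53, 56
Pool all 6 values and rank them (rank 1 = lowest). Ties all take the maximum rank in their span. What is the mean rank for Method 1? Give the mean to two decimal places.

4.33

Sorted (ascending): 53, 56, 56, 59, 81, 98
The 2 values of 56 occupy positions 2–3 → each gets rank 3.
Method 1 values → pooled ranks: 59→4, 56→3, 98→6
Mean rank = (4 + 3 + 6) / 3 = 4.33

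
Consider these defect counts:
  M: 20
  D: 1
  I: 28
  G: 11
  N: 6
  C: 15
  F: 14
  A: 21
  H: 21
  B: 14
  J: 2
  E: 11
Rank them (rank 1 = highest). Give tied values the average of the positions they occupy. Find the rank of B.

Sorted (descending): 28, 21, 21, 20, 15, 14, 14, 11, 11, 6, 2, 1
The 2 values of 21 occupy positions 2–3 → average rank (2+3)/2 = 2.5.
The 2 values of 14 occupy positions 6–7 → average rank (6+7)/2 = 6.5.
The 2 values of 11 occupy positions 8–9 → average rank (8+9)/2 = 8.5.
B has value 14 → rank 6.5.

6.5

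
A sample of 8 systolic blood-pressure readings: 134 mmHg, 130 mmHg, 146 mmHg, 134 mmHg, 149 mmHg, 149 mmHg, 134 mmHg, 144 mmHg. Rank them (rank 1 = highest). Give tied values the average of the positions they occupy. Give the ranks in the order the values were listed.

Sorted (descending): 149, 149, 146, 144, 134, 134, 134, 130
The 2 values of 149 occupy positions 1–2 → average rank (1+2)/2 = 1.5.
The 3 values of 134 occupy positions 5–7 → average rank 6.

6, 8, 3, 6, 1.5, 1.5, 6, 4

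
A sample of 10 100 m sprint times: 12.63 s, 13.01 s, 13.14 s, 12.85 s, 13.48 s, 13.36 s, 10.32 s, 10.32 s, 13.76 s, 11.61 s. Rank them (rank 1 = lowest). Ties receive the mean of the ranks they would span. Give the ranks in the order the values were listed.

4, 6, 7, 5, 9, 8, 1.5, 1.5, 10, 3

Sorted (ascending): 10.32, 10.32, 11.61, 12.63, 12.85, 13.01, 13.14, 13.36, 13.48, 13.76
The 2 values of 10.32 occupy positions 1–2 → average rank (1+2)/2 = 1.5.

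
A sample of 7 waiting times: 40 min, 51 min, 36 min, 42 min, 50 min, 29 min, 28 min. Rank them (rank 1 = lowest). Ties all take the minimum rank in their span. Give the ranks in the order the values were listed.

4, 7, 3, 5, 6, 2, 1

Sorted (ascending): 28, 29, 36, 40, 42, 50, 51
No ties — each value takes its position as its rank.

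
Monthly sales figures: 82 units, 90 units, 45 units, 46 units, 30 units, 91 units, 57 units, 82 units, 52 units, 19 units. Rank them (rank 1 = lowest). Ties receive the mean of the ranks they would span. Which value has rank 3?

45

Sorted (ascending): 19, 30, 45, 46, 52, 57, 82, 82, 90, 91
The 2 values of 82 occupy positions 7–8 → average rank (7+8)/2 = 7.5.
Rank 3 → value 45.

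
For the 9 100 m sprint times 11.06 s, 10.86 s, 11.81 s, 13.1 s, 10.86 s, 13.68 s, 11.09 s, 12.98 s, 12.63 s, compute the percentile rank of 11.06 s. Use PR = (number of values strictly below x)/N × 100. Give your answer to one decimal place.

22.2

N = 9.
Strictly below 11.06: 2. Equal to 11.06: 1.
PR = 2/9 × 100 = 22.2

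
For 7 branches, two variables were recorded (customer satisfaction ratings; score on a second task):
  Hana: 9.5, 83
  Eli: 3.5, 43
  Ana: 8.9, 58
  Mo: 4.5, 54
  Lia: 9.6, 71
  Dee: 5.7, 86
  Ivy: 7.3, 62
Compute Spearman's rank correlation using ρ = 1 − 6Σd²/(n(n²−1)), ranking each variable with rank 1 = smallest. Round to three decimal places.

0.571

Ranks of variable 1: 6, 1, 5, 2, 7, 3, 4
Ranks of variable 2: 6, 1, 3, 2, 5, 7, 4
d = r₁ − r₂: 0, 0, 2, 0, 2, -4, 0
d²: 0, 0, 4, 0, 4, 16, 0; Σd² = 24
ρ = 1 − 6·24/(7·48) = 1 − 144/336 = 0.571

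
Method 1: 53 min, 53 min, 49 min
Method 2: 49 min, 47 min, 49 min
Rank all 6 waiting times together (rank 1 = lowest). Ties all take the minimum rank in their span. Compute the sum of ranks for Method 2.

Sorted (ascending): 47, 49, 49, 49, 53, 53
The 3 values of 49 occupy positions 2–4 → each gets rank 2.
The 2 values of 53 occupy positions 5–6 → each gets rank 5.
Method 2 values → pooled ranks: 49→2, 47→1, 49→2
Rank sum = 2 + 1 + 2 = 5

5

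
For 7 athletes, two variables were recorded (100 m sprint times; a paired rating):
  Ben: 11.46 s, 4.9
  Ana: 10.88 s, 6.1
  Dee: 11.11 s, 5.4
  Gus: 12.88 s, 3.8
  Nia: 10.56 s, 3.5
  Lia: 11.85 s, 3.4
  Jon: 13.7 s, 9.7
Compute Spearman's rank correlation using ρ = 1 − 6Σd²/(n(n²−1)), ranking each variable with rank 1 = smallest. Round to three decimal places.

Ranks of variable 1: 4, 2, 3, 6, 1, 5, 7
Ranks of variable 2: 4, 6, 5, 3, 2, 1, 7
d = r₁ − r₂: 0, -4, -2, 3, -1, 4, 0
d²: 0, 16, 4, 9, 1, 16, 0; Σd² = 46
ρ = 1 − 6·46/(7·48) = 1 − 276/336 = 0.179

0.179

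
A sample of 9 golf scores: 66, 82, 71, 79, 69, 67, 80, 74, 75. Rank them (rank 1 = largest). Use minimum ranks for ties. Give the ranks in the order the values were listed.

9, 1, 6, 3, 7, 8, 2, 5, 4

Sorted (descending): 82, 80, 79, 75, 74, 71, 69, 67, 66
No ties — each value takes its position as its rank.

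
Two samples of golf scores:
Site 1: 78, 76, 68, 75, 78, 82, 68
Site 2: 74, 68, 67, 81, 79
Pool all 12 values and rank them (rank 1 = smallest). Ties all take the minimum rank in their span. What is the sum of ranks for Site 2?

Sorted (ascending): 67, 68, 68, 68, 74, 75, 76, 78, 78, 79, 81, 82
The 3 values of 68 occupy positions 2–4 → each gets rank 2.
The 2 values of 78 occupy positions 8–9 → each gets rank 8.
Site 2 values → pooled ranks: 74→5, 68→2, 67→1, 81→11, 79→10
Rank sum = 5 + 2 + 1 + 11 + 10 = 29

29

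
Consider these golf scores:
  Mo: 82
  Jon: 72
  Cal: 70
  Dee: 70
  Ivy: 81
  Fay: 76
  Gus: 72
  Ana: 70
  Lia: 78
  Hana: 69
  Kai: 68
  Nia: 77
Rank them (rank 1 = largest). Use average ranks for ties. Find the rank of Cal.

Sorted (descending): 82, 81, 78, 77, 76, 72, 72, 70, 70, 70, 69, 68
The 2 values of 72 occupy positions 6–7 → average rank (6+7)/2 = 6.5.
The 3 values of 70 occupy positions 8–10 → average rank 9.
Cal has value 70 → rank 9.

9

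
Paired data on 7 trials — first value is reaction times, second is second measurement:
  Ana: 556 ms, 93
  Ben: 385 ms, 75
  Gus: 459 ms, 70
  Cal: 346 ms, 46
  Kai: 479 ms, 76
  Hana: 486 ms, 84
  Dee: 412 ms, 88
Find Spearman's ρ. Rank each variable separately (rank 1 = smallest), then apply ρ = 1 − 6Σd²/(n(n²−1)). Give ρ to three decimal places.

Ranks of variable 1: 7, 2, 4, 1, 5, 6, 3
Ranks of variable 2: 7, 3, 2, 1, 4, 5, 6
d = r₁ − r₂: 0, -1, 2, 0, 1, 1, -3
d²: 0, 1, 4, 0, 1, 1, 9; Σd² = 16
ρ = 1 − 6·16/(7·48) = 1 − 96/336 = 0.714

0.714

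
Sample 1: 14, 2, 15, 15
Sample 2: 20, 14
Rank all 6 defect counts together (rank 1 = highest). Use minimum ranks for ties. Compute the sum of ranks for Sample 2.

5

Sorted (descending): 20, 15, 15, 14, 14, 2
The 2 values of 15 occupy positions 2–3 → each gets rank 2.
The 2 values of 14 occupy positions 4–5 → each gets rank 4.
Sample 2 values → pooled ranks: 20→1, 14→4
Rank sum = 1 + 4 = 5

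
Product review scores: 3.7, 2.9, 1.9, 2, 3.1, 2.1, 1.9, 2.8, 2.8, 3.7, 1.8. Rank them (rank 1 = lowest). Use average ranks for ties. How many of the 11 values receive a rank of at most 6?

Sorted (ascending): 1.8, 1.9, 1.9, 2, 2.1, 2.8, 2.8, 2.9, 3.1, 3.7, 3.7
The 2 values of 1.9 occupy positions 2–3 → average rank (2+3)/2 = 2.5.
The 2 values of 2.8 occupy positions 6–7 → average rank (6+7)/2 = 6.5.
The 2 values of 3.7 occupy positions 10–11 → average rank (10+11)/2 = 10.5.
Ranks ≤ 6: {1, 2.5, 2.5, 4, 5} → 5 values.

5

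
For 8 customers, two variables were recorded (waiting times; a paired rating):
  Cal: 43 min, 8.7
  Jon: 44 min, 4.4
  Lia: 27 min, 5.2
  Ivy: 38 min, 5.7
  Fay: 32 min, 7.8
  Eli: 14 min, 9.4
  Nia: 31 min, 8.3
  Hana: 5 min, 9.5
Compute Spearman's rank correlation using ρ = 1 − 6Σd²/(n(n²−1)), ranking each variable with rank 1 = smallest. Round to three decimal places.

-0.619

Ranks of variable 1: 7, 8, 3, 6, 5, 2, 4, 1
Ranks of variable 2: 6, 1, 2, 3, 4, 7, 5, 8
d = r₁ − r₂: 1, 7, 1, 3, 1, -5, -1, -7
d²: 1, 49, 1, 9, 1, 25, 1, 49; Σd² = 136
ρ = 1 − 6·136/(8·63) = 1 − 816/504 = -0.619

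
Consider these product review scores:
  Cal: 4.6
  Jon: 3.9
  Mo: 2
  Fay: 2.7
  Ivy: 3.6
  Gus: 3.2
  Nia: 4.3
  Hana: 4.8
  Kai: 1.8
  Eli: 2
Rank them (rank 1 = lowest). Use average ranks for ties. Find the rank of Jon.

Sorted (ascending): 1.8, 2, 2, 2.7, 3.2, 3.6, 3.9, 4.3, 4.6, 4.8
The 2 values of 2 occupy positions 2–3 → average rank (2+3)/2 = 2.5.
Jon has value 3.9 → rank 7.

7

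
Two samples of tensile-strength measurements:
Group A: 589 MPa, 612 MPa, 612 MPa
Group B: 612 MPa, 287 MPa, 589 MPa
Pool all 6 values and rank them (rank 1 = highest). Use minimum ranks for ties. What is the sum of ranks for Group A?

Sorted (descending): 612, 612, 612, 589, 589, 287
The 3 values of 612 occupy positions 1–3 → each gets rank 1.
The 2 values of 589 occupy positions 4–5 → each gets rank 4.
Group A values → pooled ranks: 589→4, 612→1, 612→1
Rank sum = 4 + 1 + 1 = 6

6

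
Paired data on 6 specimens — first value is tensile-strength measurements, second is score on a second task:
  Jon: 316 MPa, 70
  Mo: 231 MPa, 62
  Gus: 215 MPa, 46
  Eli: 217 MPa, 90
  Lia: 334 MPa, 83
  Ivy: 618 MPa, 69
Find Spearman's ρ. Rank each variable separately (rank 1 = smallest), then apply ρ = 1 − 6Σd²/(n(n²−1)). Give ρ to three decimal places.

Ranks of variable 1: 4, 3, 1, 2, 5, 6
Ranks of variable 2: 4, 2, 1, 6, 5, 3
d = r₁ − r₂: 0, 1, 0, -4, 0, 3
d²: 0, 1, 0, 16, 0, 9; Σd² = 26
ρ = 1 − 6·26/(6·35) = 1 − 156/210 = 0.257

0.257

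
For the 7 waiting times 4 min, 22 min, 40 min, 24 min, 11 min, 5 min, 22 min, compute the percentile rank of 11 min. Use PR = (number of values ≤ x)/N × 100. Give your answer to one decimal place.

42.9

N = 7.
Strictly below 11: 2. Equal to 11: 1.
PR = 3/7 × 100 = 42.9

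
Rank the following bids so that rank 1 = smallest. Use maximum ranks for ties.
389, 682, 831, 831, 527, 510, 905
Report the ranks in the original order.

Sorted (ascending): 389, 510, 527, 682, 831, 831, 905
The 2 values of 831 occupy positions 5–6 → each gets rank 6.

1, 4, 6, 6, 3, 2, 7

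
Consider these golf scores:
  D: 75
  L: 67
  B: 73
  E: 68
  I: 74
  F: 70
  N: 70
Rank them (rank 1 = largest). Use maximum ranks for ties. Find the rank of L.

Sorted (descending): 75, 74, 73, 70, 70, 68, 67
The 2 values of 70 occupy positions 4–5 → each gets rank 5.
L has value 67 → rank 7.

7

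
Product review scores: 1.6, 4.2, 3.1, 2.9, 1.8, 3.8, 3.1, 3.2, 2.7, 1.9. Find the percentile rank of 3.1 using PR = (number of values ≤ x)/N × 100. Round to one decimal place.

N = 10.
Strictly below 3.1: 5. Equal to 3.1: 2.
PR = 7/10 × 100 = 70.0

70.0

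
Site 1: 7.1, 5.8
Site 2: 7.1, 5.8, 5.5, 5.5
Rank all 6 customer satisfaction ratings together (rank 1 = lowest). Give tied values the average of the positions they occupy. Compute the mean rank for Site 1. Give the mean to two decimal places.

Sorted (ascending): 5.5, 5.5, 5.8, 5.8, 7.1, 7.1
The 2 values of 5.5 occupy positions 1–2 → average rank (1+2)/2 = 1.5.
The 2 values of 5.8 occupy positions 3–4 → average rank (3+4)/2 = 3.5.
The 2 values of 7.1 occupy positions 5–6 → average rank (5+6)/2 = 5.5.
Site 1 values → pooled ranks: 7.1→5.5, 5.8→3.5
Mean rank = (5.5 + 3.5) / 2 = 4.50

4.50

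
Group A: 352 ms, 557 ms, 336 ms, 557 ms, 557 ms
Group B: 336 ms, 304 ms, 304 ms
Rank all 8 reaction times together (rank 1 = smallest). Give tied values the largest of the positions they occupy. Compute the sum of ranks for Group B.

Sorted (ascending): 304, 304, 336, 336, 352, 557, 557, 557
The 2 values of 304 occupy positions 1–2 → each gets rank 2.
The 2 values of 336 occupy positions 3–4 → each gets rank 4.
The 3 values of 557 occupy positions 6–8 → each gets rank 8.
Group B values → pooled ranks: 336→4, 304→2, 304→2
Rank sum = 4 + 2 + 2 = 8

8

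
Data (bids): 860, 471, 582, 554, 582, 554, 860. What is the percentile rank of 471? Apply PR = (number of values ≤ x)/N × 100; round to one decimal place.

14.3

N = 7.
Strictly below 471: 0. Equal to 471: 1.
PR = 1/7 × 100 = 14.3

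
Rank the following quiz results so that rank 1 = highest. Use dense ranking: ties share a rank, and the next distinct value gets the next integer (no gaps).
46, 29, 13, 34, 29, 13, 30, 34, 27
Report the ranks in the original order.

Sorted (descending): 46, 34, 34, 30, 29, 29, 27, 13, 13
The 2 values of 34 share dense rank 2.
The 2 values of 29 share dense rank 4.
The 2 values of 13 share dense rank 6.
Remaining distinct values take the next consecutive integers.

1, 4, 6, 2, 4, 6, 3, 2, 5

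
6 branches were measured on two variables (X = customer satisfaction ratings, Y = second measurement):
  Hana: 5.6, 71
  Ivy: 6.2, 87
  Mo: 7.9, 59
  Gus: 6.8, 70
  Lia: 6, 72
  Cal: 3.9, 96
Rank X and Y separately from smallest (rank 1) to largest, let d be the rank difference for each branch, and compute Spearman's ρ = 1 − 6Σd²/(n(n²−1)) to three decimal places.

Ranks of variable 1: 2, 4, 6, 5, 3, 1
Ranks of variable 2: 3, 5, 1, 2, 4, 6
d = r₁ − r₂: -1, -1, 5, 3, -1, -5
d²: 1, 1, 25, 9, 1, 25; Σd² = 62
ρ = 1 − 6·62/(6·35) = 1 − 372/210 = -0.771

-0.771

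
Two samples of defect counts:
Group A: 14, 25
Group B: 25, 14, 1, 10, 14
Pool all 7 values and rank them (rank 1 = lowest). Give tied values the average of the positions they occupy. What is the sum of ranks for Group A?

Sorted (ascending): 1, 10, 14, 14, 14, 25, 25
The 3 values of 14 occupy positions 3–5 → average rank 4.
The 2 values of 25 occupy positions 6–7 → average rank (6+7)/2 = 6.5.
Group A values → pooled ranks: 14→4, 25→6.5
Rank sum = 4 + 6.5 = 10.5

10.5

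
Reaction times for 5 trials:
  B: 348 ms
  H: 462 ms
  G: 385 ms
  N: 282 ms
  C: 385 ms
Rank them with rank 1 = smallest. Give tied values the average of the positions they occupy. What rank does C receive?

3.5

Sorted (ascending): 282, 348, 385, 385, 462
The 2 values of 385 occupy positions 3–4 → average rank (3+4)/2 = 3.5.
C has value 385 ms → rank 3.5.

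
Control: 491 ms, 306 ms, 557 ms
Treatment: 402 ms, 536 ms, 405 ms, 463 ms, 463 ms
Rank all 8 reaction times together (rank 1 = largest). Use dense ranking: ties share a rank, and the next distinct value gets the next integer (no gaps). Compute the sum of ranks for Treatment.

Sorted (descending): 557, 536, 491, 463, 463, 405, 402, 306
The 2 values of 463 share dense rank 4.
Remaining distinct values take the next consecutive integers.
Treatment values → pooled ranks: 402→6, 536→2, 405→5, 463→4, 463→4
Rank sum = 6 + 2 + 5 + 4 + 4 = 21

21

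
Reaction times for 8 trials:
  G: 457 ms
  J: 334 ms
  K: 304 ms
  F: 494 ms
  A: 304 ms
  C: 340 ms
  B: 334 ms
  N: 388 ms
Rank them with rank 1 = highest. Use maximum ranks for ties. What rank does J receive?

6

Sorted (descending): 494, 457, 388, 340, 334, 334, 304, 304
The 2 values of 334 occupy positions 5–6 → each gets rank 6.
The 2 values of 304 occupy positions 7–8 → each gets rank 8.
J has value 334 ms → rank 6.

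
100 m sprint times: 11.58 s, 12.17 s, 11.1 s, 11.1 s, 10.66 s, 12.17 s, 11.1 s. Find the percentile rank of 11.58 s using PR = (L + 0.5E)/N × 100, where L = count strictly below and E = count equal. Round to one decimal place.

64.3

N = 7.
Strictly below 11.58: 4. Equal to 11.58: 1.
PR = (4 + 0.5·1)/7 × 100 = 64.3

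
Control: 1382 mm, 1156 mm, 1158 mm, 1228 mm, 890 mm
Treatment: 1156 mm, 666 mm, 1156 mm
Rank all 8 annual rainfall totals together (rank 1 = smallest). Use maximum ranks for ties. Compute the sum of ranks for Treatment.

Sorted (ascending): 666, 890, 1156, 1156, 1156, 1158, 1228, 1382
The 3 values of 1156 occupy positions 3–5 → each gets rank 5.
Treatment values → pooled ranks: 1156→5, 666→1, 1156→5
Rank sum = 5 + 1 + 5 = 11

11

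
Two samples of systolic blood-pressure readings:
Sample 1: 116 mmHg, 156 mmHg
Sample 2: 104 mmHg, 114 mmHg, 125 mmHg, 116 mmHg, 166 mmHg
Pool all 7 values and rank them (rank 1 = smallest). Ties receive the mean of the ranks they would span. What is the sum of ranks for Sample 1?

9.5

Sorted (ascending): 104, 114, 116, 116, 125, 156, 166
The 2 values of 116 occupy positions 3–4 → average rank (3+4)/2 = 3.5.
Sample 1 values → pooled ranks: 116→3.5, 156→6
Rank sum = 3.5 + 6 = 9.5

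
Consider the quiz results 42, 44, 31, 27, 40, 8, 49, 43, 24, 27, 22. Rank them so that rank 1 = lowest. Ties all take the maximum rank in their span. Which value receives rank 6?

31

Sorted (ascending): 8, 22, 24, 27, 27, 31, 40, 42, 43, 44, 49
The 2 values of 27 occupy positions 4–5 → each gets rank 5.
Rank 6 → value 31.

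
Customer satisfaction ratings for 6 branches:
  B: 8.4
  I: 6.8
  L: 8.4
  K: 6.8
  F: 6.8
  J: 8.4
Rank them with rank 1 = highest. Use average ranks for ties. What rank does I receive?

5

Sorted (descending): 8.4, 8.4, 8.4, 6.8, 6.8, 6.8
The 3 values of 8.4 occupy positions 1–3 → average rank 2.
The 3 values of 6.8 occupy positions 4–6 → average rank 5.
I has value 6.8 → rank 5.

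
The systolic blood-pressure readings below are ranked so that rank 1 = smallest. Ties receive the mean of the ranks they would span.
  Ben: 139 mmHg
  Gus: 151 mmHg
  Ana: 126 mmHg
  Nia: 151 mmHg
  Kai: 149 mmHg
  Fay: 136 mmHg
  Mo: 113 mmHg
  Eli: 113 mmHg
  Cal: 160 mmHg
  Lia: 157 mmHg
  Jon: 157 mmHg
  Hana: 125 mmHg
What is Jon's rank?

Sorted (ascending): 113, 113, 125, 126, 136, 139, 149, 151, 151, 157, 157, 160
The 2 values of 113 occupy positions 1–2 → average rank (1+2)/2 = 1.5.
The 2 values of 151 occupy positions 8–9 → average rank (8+9)/2 = 8.5.
The 2 values of 157 occupy positions 10–11 → average rank (10+11)/2 = 10.5.
Jon has value 157 mmHg → rank 10.5.

10.5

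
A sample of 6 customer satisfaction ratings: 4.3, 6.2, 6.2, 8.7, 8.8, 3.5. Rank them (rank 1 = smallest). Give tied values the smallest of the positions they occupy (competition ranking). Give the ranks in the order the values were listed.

2, 3, 3, 5, 6, 1

Sorted (ascending): 3.5, 4.3, 6.2, 6.2, 8.7, 8.8
The 2 values of 6.2 occupy positions 3–4 → each gets rank 3.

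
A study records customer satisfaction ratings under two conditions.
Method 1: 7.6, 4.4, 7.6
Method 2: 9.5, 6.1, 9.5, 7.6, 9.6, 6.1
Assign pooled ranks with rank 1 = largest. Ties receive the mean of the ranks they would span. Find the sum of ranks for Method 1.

Sorted (descending): 9.6, 9.5, 9.5, 7.6, 7.6, 7.6, 6.1, 6.1, 4.4
The 2 values of 9.5 occupy positions 2–3 → average rank (2+3)/2 = 2.5.
The 3 values of 7.6 occupy positions 4–6 → average rank 5.
The 2 values of 6.1 occupy positions 7–8 → average rank (7+8)/2 = 7.5.
Method 1 values → pooled ranks: 7.6→5, 4.4→9, 7.6→5
Rank sum = 5 + 9 + 5 = 19

19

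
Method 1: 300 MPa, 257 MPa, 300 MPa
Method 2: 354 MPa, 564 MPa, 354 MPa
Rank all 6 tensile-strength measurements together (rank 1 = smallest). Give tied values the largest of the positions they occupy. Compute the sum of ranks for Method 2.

Sorted (ascending): 257, 300, 300, 354, 354, 564
The 2 values of 300 occupy positions 2–3 → each gets rank 3.
The 2 values of 354 occupy positions 4–5 → each gets rank 5.
Method 2 values → pooled ranks: 354→5, 564→6, 354→5
Rank sum = 5 + 6 + 5 = 16

16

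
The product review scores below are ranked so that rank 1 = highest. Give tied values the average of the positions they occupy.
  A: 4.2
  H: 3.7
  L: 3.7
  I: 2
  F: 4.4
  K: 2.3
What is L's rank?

Sorted (descending): 4.4, 4.2, 3.7, 3.7, 2.3, 2
The 2 values of 3.7 occupy positions 3–4 → average rank (3+4)/2 = 3.5.
L has value 3.7 → rank 3.5.

3.5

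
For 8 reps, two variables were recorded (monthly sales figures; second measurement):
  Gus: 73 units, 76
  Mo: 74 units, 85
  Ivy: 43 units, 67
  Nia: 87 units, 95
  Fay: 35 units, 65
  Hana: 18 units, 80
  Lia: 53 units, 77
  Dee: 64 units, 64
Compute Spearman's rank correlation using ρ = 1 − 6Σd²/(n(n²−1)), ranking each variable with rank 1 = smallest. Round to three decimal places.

0.452

Ranks of variable 1: 6, 7, 3, 8, 2, 1, 4, 5
Ranks of variable 2: 4, 7, 3, 8, 2, 6, 5, 1
d = r₁ − r₂: 2, 0, 0, 0, 0, -5, -1, 4
d²: 4, 0, 0, 0, 0, 25, 1, 16; Σd² = 46
ρ = 1 − 6·46/(8·63) = 1 − 276/504 = 0.452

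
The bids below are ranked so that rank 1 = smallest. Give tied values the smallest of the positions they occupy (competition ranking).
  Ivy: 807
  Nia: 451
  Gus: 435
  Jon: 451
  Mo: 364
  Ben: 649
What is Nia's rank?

Sorted (ascending): 364, 435, 451, 451, 649, 807
The 2 values of 451 occupy positions 3–4 → each gets rank 3.
Nia has value 451 → rank 3.

3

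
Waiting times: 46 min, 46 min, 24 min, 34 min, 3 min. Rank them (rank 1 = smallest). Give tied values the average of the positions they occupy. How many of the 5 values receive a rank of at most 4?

3

Sorted (ascending): 3, 24, 34, 46, 46
The 2 values of 46 occupy positions 4–5 → average rank (4+5)/2 = 4.5.
Ranks ≤ 4: {1, 2, 3} → 3 values.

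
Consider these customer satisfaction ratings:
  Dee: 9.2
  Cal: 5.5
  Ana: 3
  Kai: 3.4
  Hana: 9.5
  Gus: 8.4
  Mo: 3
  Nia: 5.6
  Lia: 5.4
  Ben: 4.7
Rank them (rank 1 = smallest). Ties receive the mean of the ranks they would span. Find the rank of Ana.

1.5

Sorted (ascending): 3, 3, 3.4, 4.7, 5.4, 5.5, 5.6, 8.4, 9.2, 9.5
The 2 values of 3 occupy positions 1–2 → average rank (1+2)/2 = 1.5.
Ana has value 3 → rank 1.5.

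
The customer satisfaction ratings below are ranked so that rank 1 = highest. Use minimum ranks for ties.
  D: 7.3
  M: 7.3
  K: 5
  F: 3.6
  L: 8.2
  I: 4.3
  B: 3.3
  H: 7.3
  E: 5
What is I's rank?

7

Sorted (descending): 8.2, 7.3, 7.3, 7.3, 5, 5, 4.3, 3.6, 3.3
The 3 values of 7.3 occupy positions 2–4 → each gets rank 2.
The 2 values of 5 occupy positions 5–6 → each gets rank 5.
I has value 4.3 → rank 7.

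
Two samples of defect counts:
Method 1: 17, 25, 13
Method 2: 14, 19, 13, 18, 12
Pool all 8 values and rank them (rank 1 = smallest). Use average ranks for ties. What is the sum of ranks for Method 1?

Sorted (ascending): 12, 13, 13, 14, 17, 18, 19, 25
The 2 values of 13 occupy positions 2–3 → average rank (2+3)/2 = 2.5.
Method 1 values → pooled ranks: 17→5, 25→8, 13→2.5
Rank sum = 5 + 8 + 2.5 = 15.5

15.5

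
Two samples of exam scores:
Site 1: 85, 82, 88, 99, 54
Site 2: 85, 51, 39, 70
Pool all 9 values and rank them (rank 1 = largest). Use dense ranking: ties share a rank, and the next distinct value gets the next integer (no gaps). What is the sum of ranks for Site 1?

Sorted (descending): 99, 88, 85, 85, 82, 70, 54, 51, 39
The 2 values of 85 share dense rank 3.
Remaining distinct values take the next consecutive integers.
Site 1 values → pooled ranks: 85→3, 82→4, 88→2, 99→1, 54→6
Rank sum = 3 + 4 + 2 + 1 + 6 = 16

16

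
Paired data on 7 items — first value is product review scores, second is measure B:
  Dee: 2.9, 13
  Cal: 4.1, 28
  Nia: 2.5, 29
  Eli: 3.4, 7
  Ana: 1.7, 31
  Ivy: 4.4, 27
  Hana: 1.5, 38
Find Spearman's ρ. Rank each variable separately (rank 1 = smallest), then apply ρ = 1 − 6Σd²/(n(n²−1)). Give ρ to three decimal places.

Ranks of variable 1: 4, 6, 3, 5, 2, 7, 1
Ranks of variable 2: 2, 4, 5, 1, 6, 3, 7
d = r₁ − r₂: 2, 2, -2, 4, -4, 4, -6
d²: 4, 4, 4, 16, 16, 16, 36; Σd² = 96
ρ = 1 − 6·96/(7·48) = 1 − 576/336 = -0.714

-0.714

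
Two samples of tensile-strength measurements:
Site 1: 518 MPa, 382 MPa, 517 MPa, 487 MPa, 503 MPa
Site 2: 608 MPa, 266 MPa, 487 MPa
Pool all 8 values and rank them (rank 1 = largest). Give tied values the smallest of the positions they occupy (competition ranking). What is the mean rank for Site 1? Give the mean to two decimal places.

Sorted (descending): 608, 518, 517, 503, 487, 487, 382, 266
The 2 values of 487 occupy positions 5–6 → each gets rank 5.
Site 1 values → pooled ranks: 518→2, 382→7, 517→3, 487→5, 503→4
Mean rank = (2 + 7 + 3 + 5 + 4) / 5 = 4.20

4.20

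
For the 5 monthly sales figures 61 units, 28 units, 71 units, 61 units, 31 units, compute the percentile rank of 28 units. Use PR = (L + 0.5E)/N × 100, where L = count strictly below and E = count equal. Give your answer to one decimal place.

N = 5.
Strictly below 28: 0. Equal to 28: 1.
PR = (0 + 0.5·1)/5 × 100 = 10.0

10.0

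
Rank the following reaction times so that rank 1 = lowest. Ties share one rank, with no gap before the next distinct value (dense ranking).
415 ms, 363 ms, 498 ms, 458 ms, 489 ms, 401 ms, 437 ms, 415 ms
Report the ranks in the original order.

3, 1, 7, 5, 6, 2, 4, 3

Sorted (ascending): 363, 401, 415, 415, 437, 458, 489, 498
The 2 values of 415 share dense rank 3.
Remaining distinct values take the next consecutive integers.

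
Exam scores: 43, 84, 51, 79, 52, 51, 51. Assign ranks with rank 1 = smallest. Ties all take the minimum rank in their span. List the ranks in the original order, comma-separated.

1, 7, 2, 6, 5, 2, 2

Sorted (ascending): 43, 51, 51, 51, 52, 79, 84
The 3 values of 51 occupy positions 2–4 → each gets rank 2.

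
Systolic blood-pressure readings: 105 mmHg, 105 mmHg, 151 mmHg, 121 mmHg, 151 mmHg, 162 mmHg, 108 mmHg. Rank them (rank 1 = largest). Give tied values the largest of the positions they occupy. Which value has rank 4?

Sorted (descending): 162, 151, 151, 121, 108, 105, 105
The 2 values of 151 occupy positions 2–3 → each gets rank 3.
The 2 values of 105 occupy positions 6–7 → each gets rank 7.
Rank 4 → value 121.

121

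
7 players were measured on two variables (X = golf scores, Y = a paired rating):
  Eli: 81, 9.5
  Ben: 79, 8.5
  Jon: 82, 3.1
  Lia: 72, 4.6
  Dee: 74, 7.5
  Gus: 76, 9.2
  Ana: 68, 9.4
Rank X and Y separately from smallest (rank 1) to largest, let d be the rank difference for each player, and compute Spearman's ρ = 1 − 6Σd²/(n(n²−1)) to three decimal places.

Ranks of variable 1: 6, 5, 7, 2, 3, 4, 1
Ranks of variable 2: 7, 4, 1, 2, 3, 5, 6
d = r₁ − r₂: -1, 1, 6, 0, 0, -1, -5
d²: 1, 1, 36, 0, 0, 1, 25; Σd² = 64
ρ = 1 − 6·64/(7·48) = 1 − 384/336 = -0.143

-0.143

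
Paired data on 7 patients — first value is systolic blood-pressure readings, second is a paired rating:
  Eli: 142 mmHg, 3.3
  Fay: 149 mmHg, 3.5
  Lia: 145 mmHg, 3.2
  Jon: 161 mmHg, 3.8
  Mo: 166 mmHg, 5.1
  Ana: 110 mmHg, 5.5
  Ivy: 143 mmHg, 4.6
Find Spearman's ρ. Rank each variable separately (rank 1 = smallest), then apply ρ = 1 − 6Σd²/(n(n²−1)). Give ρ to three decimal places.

-0.036

Ranks of variable 1: 2, 5, 4, 6, 7, 1, 3
Ranks of variable 2: 2, 3, 1, 4, 6, 7, 5
d = r₁ − r₂: 0, 2, 3, 2, 1, -6, -2
d²: 0, 4, 9, 4, 1, 36, 4; Σd² = 58
ρ = 1 − 6·58/(7·48) = 1 − 348/336 = -0.036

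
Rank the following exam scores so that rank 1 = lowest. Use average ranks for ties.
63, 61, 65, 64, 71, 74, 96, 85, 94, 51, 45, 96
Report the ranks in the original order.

4, 3, 6, 5, 7, 8, 11.5, 9, 10, 2, 1, 11.5

Sorted (ascending): 45, 51, 61, 63, 64, 65, 71, 74, 85, 94, 96, 96
The 2 values of 96 occupy positions 11–12 → average rank (11+12)/2 = 11.5.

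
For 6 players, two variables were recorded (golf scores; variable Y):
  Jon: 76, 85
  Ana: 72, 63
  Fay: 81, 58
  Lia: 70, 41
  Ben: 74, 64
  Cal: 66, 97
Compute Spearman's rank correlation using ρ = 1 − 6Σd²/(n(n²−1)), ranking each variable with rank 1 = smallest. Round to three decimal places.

Ranks of variable 1: 5, 3, 6, 2, 4, 1
Ranks of variable 2: 5, 3, 2, 1, 4, 6
d = r₁ − r₂: 0, 0, 4, 1, 0, -5
d²: 0, 0, 16, 1, 0, 25; Σd² = 42
ρ = 1 − 6·42/(6·35) = 1 − 252/210 = -0.200

-0.200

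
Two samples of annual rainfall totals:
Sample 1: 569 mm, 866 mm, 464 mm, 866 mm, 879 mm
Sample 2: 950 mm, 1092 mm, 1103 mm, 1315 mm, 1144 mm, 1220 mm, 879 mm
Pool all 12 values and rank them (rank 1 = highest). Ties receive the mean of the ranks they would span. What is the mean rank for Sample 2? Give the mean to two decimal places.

Sorted (descending): 1315, 1220, 1144, 1103, 1092, 950, 879, 879, 866, 866, 569, 464
The 2 values of 879 occupy positions 7–8 → average rank (7+8)/2 = 7.5.
The 2 values of 866 occupy positions 9–10 → average rank (9+10)/2 = 9.5.
Sample 2 values → pooled ranks: 950→6, 1092→5, 1103→4, 1315→1, 1144→3, 1220→2, 879→7.5
Mean rank = (6 + 5 + 4 + 1 + 3 + 2 + 7.5) / 7 = 4.07

4.07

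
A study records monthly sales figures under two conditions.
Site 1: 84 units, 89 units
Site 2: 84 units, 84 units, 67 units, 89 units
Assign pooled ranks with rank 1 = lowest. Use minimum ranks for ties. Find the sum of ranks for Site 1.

7

Sorted (ascending): 67, 84, 84, 84, 89, 89
The 3 values of 84 occupy positions 2–4 → each gets rank 2.
The 2 values of 89 occupy positions 5–6 → each gets rank 5.
Site 1 values → pooled ranks: 84→2, 89→5
Rank sum = 2 + 5 = 7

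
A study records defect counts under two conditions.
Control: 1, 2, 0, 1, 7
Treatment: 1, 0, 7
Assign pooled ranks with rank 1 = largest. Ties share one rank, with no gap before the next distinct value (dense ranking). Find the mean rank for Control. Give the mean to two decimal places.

2.60

Sorted (descending): 7, 7, 2, 1, 1, 1, 0, 0
The 2 values of 7 share dense rank 1.
The 3 values of 1 share dense rank 3.
The 2 values of 0 share dense rank 4.
Remaining distinct values take the next consecutive integers.
Control values → pooled ranks: 1→3, 2→2, 0→4, 1→3, 7→1
Mean rank = (3 + 2 + 4 + 3 + 1) / 5 = 2.60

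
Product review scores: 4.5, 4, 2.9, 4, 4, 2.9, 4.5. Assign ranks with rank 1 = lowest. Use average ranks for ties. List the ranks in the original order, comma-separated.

6.5, 4, 1.5, 4, 4, 1.5, 6.5

Sorted (ascending): 2.9, 2.9, 4, 4, 4, 4.5, 4.5
The 2 values of 2.9 occupy positions 1–2 → average rank (1+2)/2 = 1.5.
The 3 values of 4 occupy positions 3–5 → average rank 4.
The 2 values of 4.5 occupy positions 6–7 → average rank (6+7)/2 = 6.5.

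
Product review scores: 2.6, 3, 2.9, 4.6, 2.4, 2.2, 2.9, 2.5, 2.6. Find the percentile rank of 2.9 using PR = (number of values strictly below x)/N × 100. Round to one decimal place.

55.6

N = 9.
Strictly below 2.9: 5. Equal to 2.9: 2.
PR = 5/9 × 100 = 55.6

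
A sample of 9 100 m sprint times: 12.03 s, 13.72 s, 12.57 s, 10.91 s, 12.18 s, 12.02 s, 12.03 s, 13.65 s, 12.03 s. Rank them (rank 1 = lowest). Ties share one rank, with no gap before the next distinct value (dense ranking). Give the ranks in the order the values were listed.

3, 7, 5, 1, 4, 2, 3, 6, 3

Sorted (ascending): 10.91, 12.02, 12.03, 12.03, 12.03, 12.18, 12.57, 13.65, 13.72
The 3 values of 12.03 share dense rank 3.
Remaining distinct values take the next consecutive integers.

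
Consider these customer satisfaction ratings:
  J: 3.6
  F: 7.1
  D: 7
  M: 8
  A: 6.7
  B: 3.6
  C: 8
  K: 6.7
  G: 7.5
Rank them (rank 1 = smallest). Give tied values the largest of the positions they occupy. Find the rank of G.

Sorted (ascending): 3.6, 3.6, 6.7, 6.7, 7, 7.1, 7.5, 8, 8
The 2 values of 3.6 occupy positions 1–2 → each gets rank 2.
The 2 values of 6.7 occupy positions 3–4 → each gets rank 4.
The 2 values of 8 occupy positions 8–9 → each gets rank 9.
G has value 7.5 → rank 7.

7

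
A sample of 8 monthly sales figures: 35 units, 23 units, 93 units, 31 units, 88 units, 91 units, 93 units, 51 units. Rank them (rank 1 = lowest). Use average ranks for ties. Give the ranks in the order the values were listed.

3, 1, 7.5, 2, 5, 6, 7.5, 4

Sorted (ascending): 23, 31, 35, 51, 88, 91, 93, 93
The 2 values of 93 occupy positions 7–8 → average rank (7+8)/2 = 7.5.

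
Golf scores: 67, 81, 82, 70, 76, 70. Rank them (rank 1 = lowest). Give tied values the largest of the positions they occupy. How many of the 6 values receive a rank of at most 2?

Sorted (ascending): 67, 70, 70, 76, 81, 82
The 2 values of 70 occupy positions 2–3 → each gets rank 3.
Ranks ≤ 2: {1} → 1 value.

1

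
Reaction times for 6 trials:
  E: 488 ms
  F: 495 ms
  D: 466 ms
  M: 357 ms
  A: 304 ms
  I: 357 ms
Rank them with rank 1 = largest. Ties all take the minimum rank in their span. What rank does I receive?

4

Sorted (descending): 495, 488, 466, 357, 357, 304
The 2 values of 357 occupy positions 4–5 → each gets rank 4.
I has value 357 ms → rank 4.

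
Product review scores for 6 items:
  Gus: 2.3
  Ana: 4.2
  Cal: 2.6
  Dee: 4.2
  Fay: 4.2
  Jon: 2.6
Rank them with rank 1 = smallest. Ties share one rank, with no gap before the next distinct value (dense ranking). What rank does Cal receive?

Sorted (ascending): 2.3, 2.6, 2.6, 4.2, 4.2, 4.2
The 2 values of 2.6 share dense rank 2.
The 3 values of 4.2 share dense rank 3.
Remaining distinct values take the next consecutive integers.
Cal has value 2.6 → rank 2.

2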